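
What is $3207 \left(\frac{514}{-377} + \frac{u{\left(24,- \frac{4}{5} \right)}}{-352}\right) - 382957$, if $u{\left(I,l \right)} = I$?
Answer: $- \frac{6428647345}{16588} \approx -3.8755 \cdot 10^{5}$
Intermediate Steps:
$3207 \left(\frac{514}{-377} + \frac{u{\left(24,- \frac{4}{5} \right)}}{-352}\right) - 382957 = 3207 \left(\frac{514}{-377} + \frac{24}{-352}\right) - 382957 = 3207 \left(514 \left(- \frac{1}{377}\right) + 24 \left(- \frac{1}{352}\right)\right) - 382957 = 3207 \left(- \frac{514}{377} - \frac{3}{44}\right) - 382957 = 3207 \left(- \frac{23747}{16588}\right) - 382957 = - \frac{76156629}{16588} - 382957 = - \frac{6428647345}{16588}$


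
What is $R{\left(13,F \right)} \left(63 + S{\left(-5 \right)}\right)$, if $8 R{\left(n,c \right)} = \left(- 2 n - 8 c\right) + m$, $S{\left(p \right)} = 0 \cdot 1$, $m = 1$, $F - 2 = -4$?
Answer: $- \frac{567}{8} \approx -70.875$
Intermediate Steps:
$F = -2$ ($F = 2 - 4 = -2$)
$S{\left(p \right)} = 0$
$R{\left(n,c \right)} = \frac{1}{8} - c - \frac{n}{4}$ ($R{\left(n,c \right)} = \frac{\left(- 2 n - 8 c\right) + 1}{8} = \frac{\left(- 8 c - 2 n\right) + 1}{8} = \frac{1 - 8 c - 2 n}{8} = \frac{1}{8} - c - \frac{n}{4}$)
$R{\left(13,F \right)} \left(63 + S{\left(-5 \right)}\right) = \left(\frac{1}{8} - -2 - \frac{13}{4}\right) \left(63 + 0\right) = \left(\frac{1}{8} + 2 - \frac{13}{4}\right) 63 = \left(- \frac{9}{8}\right) 63 = - \frac{567}{8}$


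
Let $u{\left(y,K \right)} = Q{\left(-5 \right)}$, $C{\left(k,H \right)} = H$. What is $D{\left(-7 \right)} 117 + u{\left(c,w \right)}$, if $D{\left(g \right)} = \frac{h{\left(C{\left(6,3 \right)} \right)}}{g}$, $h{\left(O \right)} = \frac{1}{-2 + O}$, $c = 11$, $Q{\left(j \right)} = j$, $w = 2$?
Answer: $- \frac{152}{7} \approx -21.714$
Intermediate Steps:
$u{\left(y,K \right)} = -5$
$D{\left(g \right)} = \frac{1}{g}$ ($D{\left(g \right)} = \frac{1}{\left(-2 + 3\right) g} = \frac{1}{1 g} = 1 \frac{1}{g} = \frac{1}{g}$)
$D{\left(-7 \right)} 117 + u{\left(c,w \right)} = \frac{1}{-7} \cdot 117 - 5 = \left(- \frac{1}{7}\right) 117 - 5 = - \frac{117}{7} - 5 = - \frac{152}{7}$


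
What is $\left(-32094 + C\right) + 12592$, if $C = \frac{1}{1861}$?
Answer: $- \frac{36293221}{1861} \approx -19502.0$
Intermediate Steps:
$C = \frac{1}{1861} \approx 0.00053735$
$\left(-32094 + C\right) + 12592 = \left(-32094 + \frac{1}{1861}\right) + 12592 = - \frac{59726933}{1861} + 12592 = - \frac{36293221}{1861}$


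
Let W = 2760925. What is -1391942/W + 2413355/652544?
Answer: 5754788752927/1801625043200 ≈ 3.1942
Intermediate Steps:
-1391942/W + 2413355/652544 = -1391942/2760925 + 2413355/652544 = 5754788752927/1801625043200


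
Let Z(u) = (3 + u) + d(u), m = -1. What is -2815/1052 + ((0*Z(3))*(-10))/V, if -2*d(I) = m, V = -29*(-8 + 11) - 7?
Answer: -2815/1052 ≈ -2.6759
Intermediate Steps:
V = -94 (V = -29*3 - 7 = -87 - 7 = -94)
d(I) = 1/2 (d(I) = -1/2*(-1) = 1/2)
Z(u) = 7/2 + u (Z(u) = (3 + u) + 1/2 = 7/2 + u)
-2815/1052 + ((0*Z(3))*(-10))/V = -2815/1052 + ((0*(7/2 + 3))*(-10))/(-94) = -2815*1/1052 + ((0*(13/2))*(-10))*(-1/94) = -2815/1052 + (0*(-10))*(-1/94) = -2815/1052 + 0*(-1/94) = -2815/1052 + 0 = -2815/1052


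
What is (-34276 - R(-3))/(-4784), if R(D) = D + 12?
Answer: 34285/4784 ≈ 7.1666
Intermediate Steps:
R(D) = 12 + D
(-34276 - R(-3))/(-4784) = (-34276 - (12 - 3))/(-4784) = (-34276 - 1*9)*(-1/4784) = (-34276 - 9)*(-1/4784) = -34285*(-1/4784) = 34285/4784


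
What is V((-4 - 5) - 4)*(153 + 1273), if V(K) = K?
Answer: -18538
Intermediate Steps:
V((-4 - 5) - 4)*(153 + 1273) = ((-4 - 5) - 4)*(153 + 1273) = (-9 - 4)*1426 = -13*1426 = -18538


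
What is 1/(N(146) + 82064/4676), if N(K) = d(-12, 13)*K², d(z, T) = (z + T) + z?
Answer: -1169/274081928 ≈ -4.2651e-6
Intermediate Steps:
d(z, T) = T + 2*z (d(z, T) = (T + z) + z = T + 2*z)
N(K) = -11*K² (N(K) = (13 + 2*(-12))*K² = (13 - 24)*K² = -11*K²)
1/(N(146) + 82064/4676) = 1/(-11*146² + 82064/4676) = 1/(-11*21316 + 82064*(1/4676)) = 1/(-234476 + 20516/1169) = 1/(-274081928/1169) = -1169/274081928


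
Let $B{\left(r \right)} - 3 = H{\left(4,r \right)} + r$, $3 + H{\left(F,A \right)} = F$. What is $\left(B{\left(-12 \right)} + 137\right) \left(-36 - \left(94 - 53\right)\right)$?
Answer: $-9933$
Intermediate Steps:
$H{\left(F,A \right)} = -3 + F$
$B{\left(r \right)} = 4 + r$ ($B{\left(r \right)} = 3 + \left(\left(-3 + 4\right) + r\right) = 3 + \left(1 + r\right) = 4 + r$)
$\left(B{\left(-12 \right)} + 137\right) \left(-36 - \left(94 - 53\right)\right) = \left(\left(4 - 12\right) + 137\right) \left(-36 - \left(94 - 53\right)\right) = \left(-8 + 137\right) \left(-36 - 41\right) = 129 \left(-36 - 41\right) = 129 \left(-77\right) = -9933$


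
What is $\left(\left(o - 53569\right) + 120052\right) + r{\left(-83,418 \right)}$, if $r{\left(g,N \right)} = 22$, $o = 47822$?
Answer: $114327$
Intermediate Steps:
$\left(\left(o - 53569\right) + 120052\right) + r{\left(-83,418 \right)} = \left(\left(47822 - 53569\right) + 120052\right) + 22 = \left(-5747 + 120052\right) + 22 = 114305 + 22 = 114327$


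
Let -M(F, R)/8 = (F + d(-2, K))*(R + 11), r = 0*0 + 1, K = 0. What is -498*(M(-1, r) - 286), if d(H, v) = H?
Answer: -996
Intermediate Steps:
r = 1 (r = 0 + 1 = 1)
M(F, R) = -8*(-2 + F)*(11 + R) (M(F, R) = -8*(F - 2)*(R + 11) = -8*(-2 + F)*(11 + R))
-498*(M(-1, r) - 286) = -498*((176 - 88*(-1) + 16*1 - 8*(-1)*1) - 286) = -498*((176 + 88 + 16 + 8) - 286) = -498*(288 - 286) = -498*2 = -996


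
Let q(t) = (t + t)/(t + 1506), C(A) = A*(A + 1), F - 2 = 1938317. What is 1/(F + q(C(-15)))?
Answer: 143/277179652 ≈ 5.1591e-7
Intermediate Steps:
F = 1938319 (F = 2 + 1938317 = 1938319)
C(A) = A*(1 + A)
q(t) = 2*t/(1506 + t) (q(t) = (2*t)/(1506 + t) = 2*t/(1506 + t))
1/(F + q(C(-15))) = 1/(1938319 + 2*(-15*(1 - 15))/(1506 - 15*(1 - 15))) = 1/(1938319 + 2*(-15*(-14))/(1506 - 15*(-14))) = 1/(1938319 + 2*210/(1506 + 210)) = 1/(1938319 + 2*210/1716) = 1/(1938319 + 2*210*(1/1716)) = 1/(1938319 + 35/143) = 1/(277179652/143) = 143/277179652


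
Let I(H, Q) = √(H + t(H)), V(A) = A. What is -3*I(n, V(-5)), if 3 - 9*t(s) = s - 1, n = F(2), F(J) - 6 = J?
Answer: -2*√17 ≈ -8.2462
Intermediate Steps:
F(J) = 6 + J
n = 8 (n = 6 + 2 = 8)
t(s) = 4/9 - s/9 (t(s) = ⅓ - (s - 1)/9 = ⅓ - (-1 + s)/9 = ⅓ + (⅑ - s/9) = 4/9 - s/9)
I(H, Q) = √(4/9 + 8*H/9) (I(H, Q) = √(H + (4/9 - H/9)) = √(4/9 + 8*H/9))
-3*I(n, V(-5)) = -2*√(1 + 2*8) = -2*√(1 + 16) = -2*√17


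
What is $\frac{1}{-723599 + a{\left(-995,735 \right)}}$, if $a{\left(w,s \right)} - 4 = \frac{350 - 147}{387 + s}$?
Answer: $- \frac{1122}{811873387} \approx -1.382 \cdot 10^{-6}$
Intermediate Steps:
$a{\left(w,s \right)} = 4 + \frac{203}{387 + s}$ ($a{\left(w,s \right)} = 4 + \frac{350 - 147}{387 + s} = 4 + \frac{203}{387 + s}$)
$\frac{1}{-723599 + a{\left(-995,735 \right)}} = \frac{1}{-723599 + \frac{1751 + 4 \cdot 735}{387 + 735}} = \frac{1}{-723599 + \frac{1751 + 2940}{1122}} = \frac{1}{-723599 + \frac{1}{1122} \cdot 4691} = \frac{1}{-723599 + \frac{4691}{1122}} = \frac{1}{- \frac{811873387}{1122}} = - \frac{1122}{811873387}$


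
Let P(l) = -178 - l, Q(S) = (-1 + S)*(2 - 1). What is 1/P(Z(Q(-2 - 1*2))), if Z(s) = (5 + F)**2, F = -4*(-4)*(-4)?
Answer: -1/3659 ≈ -0.00027330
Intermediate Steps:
F = -64 (F = 16*(-4) = -64)
Q(S) = -1 + S (Q(S) = (-1 + S)*1 = -1 + S)
Z(s) = 3481 (Z(s) = (5 - 64)**2 = (-59)**2 = 3481)
1/P(Z(Q(-2 - 1*2))) = 1/(-178 - 1*3481) = 1/(-178 - 3481) = 1/(-3659) = -1/3659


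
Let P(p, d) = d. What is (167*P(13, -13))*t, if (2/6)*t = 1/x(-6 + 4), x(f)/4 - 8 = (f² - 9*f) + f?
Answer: -6513/112 ≈ -58.152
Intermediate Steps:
x(f) = 32 - 32*f + 4*f² (x(f) = 32 + 4*((f² - 9*f) + f) = 32 + 4*(f² - 8*f) = 32 + (-32*f + 4*f²) = 32 - 32*f + 4*f²)
t = 3/112 (t = 3/(32 - 32*(-6 + 4) + 4*(-6 + 4)²) = 3/(32 - 32*(-2) + 4*(-2)²) = 3/(32 + 64 + 4*4) = 3/(32 + 64 + 16) = 3/112 ≈ 0.026786)
(167*P(13, -13))*t = (167*(-13))*(3/112) = -2171*3/112 = -6513/112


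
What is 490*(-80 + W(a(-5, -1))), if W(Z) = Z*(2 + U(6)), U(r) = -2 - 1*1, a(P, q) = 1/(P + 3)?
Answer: -38955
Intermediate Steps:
a(P, q) = 1/(3 + P)
U(r) = -3 (U(r) = -2 - 1 = -3)
W(Z) = -Z (W(Z) = Z*(2 - 3) = Z*(-1) = -Z)
490*(-80 + W(a(-5, -1))) = 490*(-80 - 1/(3 - 5)) = 490*(-80 - 1/(-2)) = 490*(-80 - 1*(-1/2)) = 490*(-80 + 1/2) = 490*(-159/2) = -38955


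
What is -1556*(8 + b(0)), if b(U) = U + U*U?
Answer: -12448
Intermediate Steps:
b(U) = U + U**2
-1556*(8 + b(0)) = -1556*(8 + 0*(1 + 0)) = -1556*(8 + 0*1) = -1556*(8 + 0) = -1556*8 = -389*32 = -12448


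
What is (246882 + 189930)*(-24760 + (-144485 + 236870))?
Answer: 29539411500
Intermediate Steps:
(246882 + 189930)*(-24760 + (-144485 + 236870)) = 436812*(-24760 + 92385) = 436812*67625 = 29539411500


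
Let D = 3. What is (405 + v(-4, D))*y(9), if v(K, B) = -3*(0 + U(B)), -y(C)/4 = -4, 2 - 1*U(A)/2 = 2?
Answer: 6480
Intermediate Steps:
U(A) = 0 (U(A) = 4 - 2*2 = 4 - 4 = 0)
y(C) = 16 (y(C) = -4*(-4) = 16)
v(K, B) = 0 (v(K, B) = -3*(0 + 0) = -3*0 = 0)
(405 + v(-4, D))*y(9) = (405 + 0)*16 = 405*16 = 6480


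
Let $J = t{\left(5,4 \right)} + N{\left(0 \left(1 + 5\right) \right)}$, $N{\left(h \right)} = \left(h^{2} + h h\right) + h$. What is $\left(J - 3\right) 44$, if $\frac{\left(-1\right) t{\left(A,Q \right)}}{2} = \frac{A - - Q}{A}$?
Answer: $- \frac{1452}{5} \approx -290.4$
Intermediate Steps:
$t{\left(A,Q \right)} = - \frac{2 \left(A + Q\right)}{A}$ ($t{\left(A,Q \right)} = - 2 \frac{A - - Q}{A} = - 2 \frac{A + Q}{A} = - \frac{2 \left(A + Q\right)}{A}$)
$N{\left(h \right)} = h + 2 h^{2}$ ($N{\left(h \right)} = \left(h^{2} + h^{2}\right) + h = 2 h^{2} + h = h + 2 h^{2}$)
$J = - \frac{18}{5}$ ($J = \left(-2 - \frac{8}{5}\right) + 0 \left(1 + 5\right) \left(1 + 2 \cdot 0 \left(1 + 5\right)\right) = \left(-2 - 8 \cdot \frac{1}{5}\right) + 0 \cdot 6 \left(1 + 2 \cdot 0 \cdot 6\right) = \left(-2 - \frac{8}{5}\right) + 0 \left(1 + 2 \cdot 0\right) = - \frac{18}{5} + 0 \left(1 + 0\right) = - \frac{18}{5} + 0 \cdot 1 = - \frac{18}{5} + 0 = - \frac{18}{5} \approx -3.6$)
$\left(J - 3\right) 44 = \left(- \frac{18}{5} - 3\right) 44 = \left(- \frac{33}{5}\right) 44 = - \frac{1452}{5}$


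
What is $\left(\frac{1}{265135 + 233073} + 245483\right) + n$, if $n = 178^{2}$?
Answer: $\frac{138086816737}{498208} \approx 2.7717 \cdot 10^{5}$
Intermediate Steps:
$n = 31684$
$\left(\frac{1}{265135 + 233073} + 245483\right) + n = \left(\frac{1}{265135 + 233073} + 245483\right) + 31684 = \left(\frac{1}{498208} + 245483\right) + 31684 = \frac{122301594465}{498208} + 31684 = \frac{138086816737}{498208}$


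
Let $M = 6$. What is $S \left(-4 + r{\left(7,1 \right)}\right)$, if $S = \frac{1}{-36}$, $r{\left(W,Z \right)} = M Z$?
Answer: $- \frac{1}{18} \approx -0.055556$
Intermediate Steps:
$r{\left(W,Z \right)} = 6 Z$
$S = - \frac{1}{36} \approx -0.027778$
$S \left(-4 + r{\left(7,1 \right)}\right) = - \frac{-4 + 6 \cdot 1}{36} = - \frac{-4 + 6}{36} = \left(- \frac{1}{36}\right) 2 = - \frac{1}{18}$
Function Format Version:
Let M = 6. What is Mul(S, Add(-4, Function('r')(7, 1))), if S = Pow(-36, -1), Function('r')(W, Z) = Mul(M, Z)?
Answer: Rational(-1, 18) ≈ -0.055556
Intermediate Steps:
Function('r')(W, Z) = Mul(6, Z)
S = Rational(-1, 36) ≈ -0.027778
Mul(S, Add(-4, Function('r')(7, 1))) = Mul(Rational(-1, 36), Add(-4, Mul(6, 1))) = Mul(Rational(-1, 36), Add(-4, 6)) = Mul(Rational(-1, 36), 2) = Rational(-1, 18)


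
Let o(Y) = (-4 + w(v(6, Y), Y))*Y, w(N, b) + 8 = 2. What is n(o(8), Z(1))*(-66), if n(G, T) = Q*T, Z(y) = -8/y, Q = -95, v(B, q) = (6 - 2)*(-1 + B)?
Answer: -50160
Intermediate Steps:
v(B, q) = -4 + 4*B (v(B, q) = 4*(-1 + B) = -4 + 4*B)
w(N, b) = -6 (w(N, b) = -8 + 2 = -6)
o(Y) = -10*Y (o(Y) = (-4 - 6)*Y = -10*Y)
n(G, T) = -95*T
n(o(8), Z(1))*(-66) = -(-760)/1*(-66) = -(-760)*(-66) = -95*(-8)*(-66) = 760*(-66) = -50160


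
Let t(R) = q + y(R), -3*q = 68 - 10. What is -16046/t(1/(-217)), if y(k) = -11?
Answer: 48138/91 ≈ 528.99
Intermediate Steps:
q = -58/3 (q = -(68 - 10)/3 = -⅓*58 = -58/3 ≈ -19.333)
t(R) = -91/3 (t(R) = -58/3 - 11 = -91/3)
-16046/t(1/(-217)) = -16046/(-91/3) = -16046*(-3/91) = 48138/91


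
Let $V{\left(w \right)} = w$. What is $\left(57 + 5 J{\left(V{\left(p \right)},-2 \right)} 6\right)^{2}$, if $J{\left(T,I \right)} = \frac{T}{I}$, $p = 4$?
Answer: $9$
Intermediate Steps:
$\left(57 + 5 J{\left(V{\left(p \right)},-2 \right)} 6\right)^{2} = \left(57 + 5 \frac{4}{-2} \cdot 6\right)^{2} = \left(57 + 5 \cdot 4 \left(- \frac{1}{2}\right) 6\right)^{2} = \left(57 + 5 \left(-2\right) 6\right)^{2} = \left(57 - 60\right)^{2} = \left(-3\right)^{2} = 9$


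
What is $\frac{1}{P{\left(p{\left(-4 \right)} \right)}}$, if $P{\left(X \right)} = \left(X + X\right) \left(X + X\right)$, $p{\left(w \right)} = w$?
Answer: $\frac{1}{64} \approx 0.015625$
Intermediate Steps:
$P{\left(X \right)} = 4 X^{2}$ ($P{\left(X \right)} = 2 X 2 X = 4 X^{2}$)
$\frac{1}{P{\left(p{\left(-4 \right)} \right)}} = \frac{1}{4 \left(-4\right)^{2}} = \frac{1}{4 \cdot 16} = \frac{1}{64}$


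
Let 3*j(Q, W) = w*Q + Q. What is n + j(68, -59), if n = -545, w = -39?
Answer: -4219/3 ≈ -1406.3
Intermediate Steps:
j(Q, W) = -38*Q/3 (j(Q, W) = (-39*Q + Q)/3 = (-38*Q)/3 = -38*Q/3)
n + j(68, -59) = -545 - 38/3*68 = -545 - 2584/3 = -4219/3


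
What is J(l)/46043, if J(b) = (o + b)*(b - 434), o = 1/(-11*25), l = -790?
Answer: 265915224/12661825 ≈ 21.001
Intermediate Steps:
o = -1/275 (o = 1/(-275) = -1/275 ≈ -0.0036364)
J(b) = (-434 + b)*(-1/275 + b) (J(b) = (-1/275 + b)*(b - 434) = (-1/275 + b)*(-434 + b) = (-434 + b)*(-1/275 + b))
J(l)/46043 = (434/275 + (-790)² - 119351/275*(-790))/46043 = (434/275 + 624100 + 18857458/55)*(1/46043) = (265915224/275)*(1/46043) = 265915224/12661825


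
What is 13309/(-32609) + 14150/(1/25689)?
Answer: 11853350290841/32609 ≈ 3.6350e+8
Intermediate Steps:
13309/(-32609) + 14150/(1/25689) = 13309*(-1/32609) + 14150/(1/25689) = -13309/32609 + 14150*25689 = -13309/32609 + 363499350 = 11853350290841/32609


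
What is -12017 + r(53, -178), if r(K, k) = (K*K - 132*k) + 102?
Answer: 14390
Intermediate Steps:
r(K, k) = 102 + K² - 132*k (r(K, k) = (K² - 132*k) + 102 = 102 + K² - 132*k)
-12017 + r(53, -178) = -12017 + (102 + 53² - 132*(-178)) = -12017 + (102 + 2809 + 23496) = -12017 + 26407 = 14390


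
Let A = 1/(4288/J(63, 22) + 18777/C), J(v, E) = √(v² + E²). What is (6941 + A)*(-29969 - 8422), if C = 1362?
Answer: -321133752625529131321/1205132237937 - 11310313746176*√4453/1205132237937 ≈ -2.6647e+8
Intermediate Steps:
J(v, E) = √(E² + v²)
A = 1/(6259/454 + 4288*√4453/4453) (A = 1/(4288/(√(22² + 63²)) + 18777/1362) = 1/(4288/(√(484 + 3969)) + 18777*(1/1362)) = 1/(4288/(√4453) + 6259/454) = 1/(4288*(√4453/4453) + 6259/454) = 1/(4288*√4453/4453 + 6259/454) = 1/(6259/454 + 4288*√4453/4453) ≈ 0.012813)
(6941 + A)*(-29969 - 8422) = (6941 + (-12653582458/3615396713811 + 883825408*√4453/3615396713811))*(-29969 - 8422) = (25094455936979693/3615396713811 + 883825408*√4453/3615396713811)*(-38391) = -321133752625529131321/1205132237937 - 11310313746176*√4453/1205132237937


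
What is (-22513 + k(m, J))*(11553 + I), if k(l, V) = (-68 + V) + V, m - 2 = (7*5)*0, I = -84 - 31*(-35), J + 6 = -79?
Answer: -285616054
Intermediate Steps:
J = -85 (J = -6 - 79 = -85)
I = 1001 (I = -84 + 1085 = 1001)
m = 2 (m = 2 + (7*5)*0 = 2 + 35*0 = 2 + 0 = 2)
k(l, V) = -68 + 2*V
(-22513 + k(m, J))*(11553 + I) = (-22513 + (-68 + 2*(-85)))*(11553 + 1001) = (-22513 + (-68 - 170))*12554 = (-22513 - 238)*12554 = -22751*12554 = -285616054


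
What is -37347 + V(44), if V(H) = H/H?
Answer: -37346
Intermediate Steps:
V(H) = 1
-37347 + V(44) = -37347 + 1 = -37346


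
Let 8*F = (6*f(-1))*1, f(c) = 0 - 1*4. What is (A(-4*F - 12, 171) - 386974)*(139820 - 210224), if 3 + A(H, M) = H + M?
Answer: 27232689624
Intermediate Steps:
f(c) = -4 (f(c) = 0 - 4 = -4)
F = -3 (F = ((6*(-4))*1)/8 = (-24*1)/8 = (⅛)*(-24) = -3)
A(H, M) = -3 + H + M (A(H, M) = -3 + (H + M) = -3 + H + M)
(A(-4*F - 12, 171) - 386974)*(139820 - 210224) = ((-3 + (-4*(-3) - 12) + 171) - 386974)*(139820 - 210224) = ((-3 + (12 - 12) + 171) - 386974)*(-70404) = ((-3 + 0 + 171) - 386974)*(-70404) = (168 - 386974)*(-70404) = -386806*(-70404) = 27232689624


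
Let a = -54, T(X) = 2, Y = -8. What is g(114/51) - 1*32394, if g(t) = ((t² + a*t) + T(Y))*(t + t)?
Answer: -161649234/4913 ≈ -32902.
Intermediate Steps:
g(t) = 2*t*(2 + t² - 54*t) (g(t) = ((t² - 54*t) + 2)*(t + t) = (2 + t² - 54*t)*(2*t) = 2*t*(2 + t² - 54*t))
g(114/51) - 1*32394 = 2*(114/51)*(2 + (114/51)² - 6156/51) - 1*32394 = 2*(114*(1/51))*(2 + (114*(1/51))² - 6156/51) - 32394 = 2*(38/17)*(2 + (38/17)² - 54*38/17) - 32394 = 2*(38/17)*(2 + 1444/289 - 2052/17) - 32394 = 2*(38/17)*(-32862/289) - 32394 = -2497512/4913 - 32394 = -161649234/4913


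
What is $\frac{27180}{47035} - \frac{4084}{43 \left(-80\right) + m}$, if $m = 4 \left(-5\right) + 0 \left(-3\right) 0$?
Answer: $\frac{14306687}{8137055} \approx 1.7582$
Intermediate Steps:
$m = -20$ ($m = -20 + 0 \cdot 0 = -20 + 0 = -20$)
$\frac{27180}{47035} - \frac{4084}{43 \left(-80\right) + m} = \frac{27180}{47035} - \frac{4084}{43 \left(-80\right) - 20} = 27180 \cdot \frac{1}{47035} - \frac{4084}{-3440 - 20} = \frac{5436}{9407} - \frac{4084}{-3460} = \frac{5436}{9407} - - \frac{1021}{865} = \frac{5436}{9407} + \frac{1021}{865} = \frac{14306687}{8137055}$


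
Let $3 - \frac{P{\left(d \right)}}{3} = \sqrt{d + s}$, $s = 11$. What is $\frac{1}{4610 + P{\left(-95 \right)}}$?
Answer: $\frac{4619}{21335917} + \frac{6 i \sqrt{21}}{21335917} \approx 0.00021649 + 1.2887 \cdot 10^{-6} i$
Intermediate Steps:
$P{\left(d \right)} = 9 - 3 \sqrt{11 + d}$ ($P{\left(d \right)} = 9 - 3 \sqrt{d + 11} = 9 - 3 \sqrt{11 + d}$)
$\frac{1}{4610 + P{\left(-95 \right)}} = \frac{1}{4610 + \left(9 - 3 \sqrt{11 - 95}\right)} = \frac{1}{4610 + \left(9 - 3 \sqrt{-84}\right)} = \frac{1}{4610 + \left(9 - 3 \cdot 2 i \sqrt{21}\right)} = \frac{1}{4610 + \left(9 - 6 i \sqrt{21}\right)} = \frac{1}{4619 - 6 i \sqrt{21}}$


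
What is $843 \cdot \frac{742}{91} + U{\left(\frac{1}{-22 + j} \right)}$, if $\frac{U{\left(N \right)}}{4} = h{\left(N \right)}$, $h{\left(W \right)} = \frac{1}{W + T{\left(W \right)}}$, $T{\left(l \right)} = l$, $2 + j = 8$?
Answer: $\frac{88942}{13} \approx 6841.7$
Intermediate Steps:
$j = 6$ ($j = -2 + 8 = 6$)
$h{\left(W \right)} = \frac{1}{2 W}$ ($h{\left(W \right)} = \frac{1}{W + W} = \frac{1}{2 W}$)
$U{\left(N \right)} = \frac{2}{N}$ ($U{\left(N \right)} = 4 \frac{1}{2 N} = \frac{2}{N}$)
$843 \cdot \frac{742}{91} + U{\left(\frac{1}{-22 + j} \right)} = 843 \cdot \frac{742}{91} + \frac{2}{\frac{1}{-22 + 6}} = 843 \cdot 742 \cdot \frac{1}{91} + \frac{2}{\frac{1}{-16}} = 843 \cdot \frac{106}{13} + \frac{2}{- \frac{1}{16}} = \frac{89358}{13} + 2 \left(-16\right) = \frac{89358}{13} - 32 = \frac{88942}{13}$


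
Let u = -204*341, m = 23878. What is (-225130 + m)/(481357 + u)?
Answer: -201252/411793 ≈ -0.48872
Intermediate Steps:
u = -69564
(-225130 + m)/(481357 + u) = (-225130 + 23878)/(481357 - 69564) = -201252/411793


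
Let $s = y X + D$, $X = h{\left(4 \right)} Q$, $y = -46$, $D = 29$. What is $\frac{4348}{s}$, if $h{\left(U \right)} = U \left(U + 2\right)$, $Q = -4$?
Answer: $\frac{4348}{4445} \approx 0.97818$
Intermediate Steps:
$h{\left(U \right)} = U \left(2 + U\right)$
$X = -96$ ($X = 4 \left(2 + 4\right) \left(-4\right) = 4 \cdot 6 \left(-4\right) = 24 \left(-4\right) = -96$)
$s = 4445$ ($s = \left(-46\right) \left(-96\right) + 29 = 4416 + 29 = 4445$)
$\frac{4348}{s} = \frac{4348}{4445}$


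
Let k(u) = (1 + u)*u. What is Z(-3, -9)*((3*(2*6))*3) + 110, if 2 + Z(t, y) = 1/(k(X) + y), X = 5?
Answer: -706/7 ≈ -100.86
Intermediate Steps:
k(u) = u*(1 + u)
Z(t, y) = -2 + 1/(30 + y) (Z(t, y) = -2 + 1/(5*(1 + 5) + y) = -2 + 1/(5*6 + y) = -2 + 1/(30 + y))
Z(-3, -9)*((3*(2*6))*3) + 110 = ((-59 - 2*(-9))/(30 - 9))*((3*(2*6))*3) + 110 = ((-59 + 18)/21)*((3*12)*3) + 110 = ((1/21)*(-41))*(36*3) + 110 = -41/21*108 + 110 = -1476/7 + 110 = -706/7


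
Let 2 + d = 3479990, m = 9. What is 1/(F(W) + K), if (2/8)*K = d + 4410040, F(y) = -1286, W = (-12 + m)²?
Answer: 1/31558826 ≈ 3.1687e-8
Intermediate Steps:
W = 9 (W = (-12 + 9)² = (-3)² = 9)
d = 3479988 (d = -2 + 3479990 = 3479988)
K = 31560112 (K = 4*(3479988 + 4410040) = 4*7890028 = 31560112)
1/(F(W) + K) = 1/(-1286 + 31560112) = 1/31558826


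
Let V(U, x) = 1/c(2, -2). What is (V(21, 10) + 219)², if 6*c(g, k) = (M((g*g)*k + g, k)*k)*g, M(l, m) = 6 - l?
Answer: 3066001/64 ≈ 47906.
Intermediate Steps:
c(g, k) = g*k*(6 - g - k*g²)/6 (c(g, k) = (((6 - ((g*g)*k + g))*k)*g)/6 = (((6 - (g²*k + g))*k)*g)/6 = (((6 - (k*g² + g))*k)*g)/6 = (((6 - (g + k*g²))*k)*g)/6 = (((6 + (-g - k*g²))*k)*g)/6 = (((6 - g - k*g²)*k)*g)/6 = ((k*(6 - g - k*g²))*g)/6 = (g*k*(6 - g - k*g²))/6 = g*k*(6 - g - k*g²)/6)
V(U, x) = -⅛ (V(U, x) = 1/((⅙)*2*(-2)*(6 - 1*2 - 1*(-2)*2²)) = 1/((⅙)*2*(-2)*(6 - 2 - 1*(-2)*4)) = 1/((⅙)*2*(-2)*(6 - 2 + 8)) = 1/((⅙)*2*(-2)*12) = 1/(-8) = -⅛)
(V(21, 10) + 219)² = (-⅛ + 219)² = (1751/8)² = 3066001/64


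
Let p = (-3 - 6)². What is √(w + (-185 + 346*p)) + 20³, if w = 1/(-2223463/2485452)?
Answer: 8000 + √137634467389505053/2223463 ≈ 8166.9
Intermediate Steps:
p = 81 (p = (-9)² = 81)
w = -2485452/2223463 (w = 1/(-2223463*1/2485452) = 1/(-2223463/2485452) = -2485452/2223463 ≈ -1.1178)
√(w + (-185 + 346*p)) + 20³ = √(-2485452/2223463 + (-185 + 346*81)) + 20³ = √(-2485452/2223463 + (-185 + 28026)) + 8000 = √(-2485452/2223463 + 27841) + 8000 = √(61900947931/2223463) + 8000 = √137634467389505053/2223463 + 8000 = 8000 + √137634467389505053/2223463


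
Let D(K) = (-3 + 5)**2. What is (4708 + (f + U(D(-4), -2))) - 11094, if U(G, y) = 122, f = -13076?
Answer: -19340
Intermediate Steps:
D(K) = 4 (D(K) = 2**2 = 4)
(4708 + (f + U(D(-4), -2))) - 11094 = (4708 + (-13076 + 122)) - 11094 = (4708 - 12954) - 11094 = -8246 - 11094 = -19340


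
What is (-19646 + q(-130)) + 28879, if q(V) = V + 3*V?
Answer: 8713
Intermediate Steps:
q(V) = 4*V
(-19646 + q(-130)) + 28879 = (-19646 + 4*(-130)) + 28879 = (-19646 - 520) + 28879 = -20166 + 28879 = 8713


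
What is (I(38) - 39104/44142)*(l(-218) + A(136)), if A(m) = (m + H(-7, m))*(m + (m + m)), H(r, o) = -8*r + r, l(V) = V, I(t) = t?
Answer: 61650566252/22071 ≈ 2.7933e+6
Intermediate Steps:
H(r, o) = -7*r
A(m) = 3*m*(49 + m) (A(m) = (m - 7*(-7))*(m + (m + m)) = (m + 49)*(m + 2*m) = (49 + m)*(3*m) = 3*m*(49 + m))
(I(38) - 39104/44142)*(l(-218) + A(136)) = (38 - 39104/44142)*(-218 + 3*136*(49 + 136)) = (38 - 39104*1/44142)*(-218 + 3*136*185) = (38 - 19552/22071)*(-218 + 75480) = (819146/22071)*75262 = 61650566252/22071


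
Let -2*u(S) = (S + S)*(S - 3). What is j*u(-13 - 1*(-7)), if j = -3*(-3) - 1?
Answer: -432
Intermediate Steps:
u(S) = -S*(-3 + S) (u(S) = -(S + S)*(S - 3)/2 = -2*S*(-3 + S)/2 = -S*(-3 + S))
j = 8 (j = 9 - 1 = 8)
j*u(-13 - 1*(-7)) = 8*((-13 - 1*(-7))*(3 - (-13 - 1*(-7)))) = 8*((-13 + 7)*(3 - (-13 + 7))) = 8*(-6*(3 - 1*(-6))) = 8*(-6*(3 + 6)) = 8*(-6*9) = 8*(-54) = -432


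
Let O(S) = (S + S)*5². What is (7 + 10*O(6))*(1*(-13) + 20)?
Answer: 21049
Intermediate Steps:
O(S) = 50*S (O(S) = (2*S)*25 = 50*S)
(7 + 10*O(6))*(1*(-13) + 20) = (7 + 10*(50*6))*(1*(-13) + 20) = (7 + 10*300)*(-13 + 20) = (7 + 3000)*7 = 3007*7 = 21049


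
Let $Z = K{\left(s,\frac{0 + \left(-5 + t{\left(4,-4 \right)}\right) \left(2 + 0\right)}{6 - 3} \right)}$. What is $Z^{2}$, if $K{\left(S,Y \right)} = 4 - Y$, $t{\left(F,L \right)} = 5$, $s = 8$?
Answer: $16$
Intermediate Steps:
$Z = 4$ ($Z = 4 - \frac{0 + \left(-5 + 5\right) \left(2 + 0\right)}{6 - 3} = 4 - \frac{0 + 0 \cdot 2}{3} = 4 - \left(0 + 0\right) \frac{1}{3} = 4 - 0 \cdot \frac{1}{3} = 4 - 0 = 4 + 0 = 4$)
$Z^{2} = 4^{2} = 16$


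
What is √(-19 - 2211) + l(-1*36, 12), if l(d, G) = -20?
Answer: -20 + I*√2230 ≈ -20.0 + 47.223*I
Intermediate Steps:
√(-19 - 2211) + l(-1*36, 12) = √(-19 - 2211) - 20 = √(-2230) - 20 = I*√2230 - 20 = -20 + I*√2230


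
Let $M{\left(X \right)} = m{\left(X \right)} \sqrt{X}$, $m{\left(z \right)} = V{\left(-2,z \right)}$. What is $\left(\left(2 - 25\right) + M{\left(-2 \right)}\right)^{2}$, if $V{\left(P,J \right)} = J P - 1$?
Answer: $511 - 138 i \sqrt{2} \approx 511.0 - 195.16 i$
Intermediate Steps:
$V{\left(P,J \right)} = -1 + J P$
$m{\left(z \right)} = -1 - 2 z$ ($m{\left(z \right)} = -1 + z \left(-2\right) = -1 - 2 z$)
$M{\left(X \right)} = \sqrt{X} \left(-1 - 2 X\right)$ ($M{\left(X \right)} = \left(-1 - 2 X\right) \sqrt{X} = \sqrt{X} \left(-1 - 2 X\right)$)
$\left(\left(2 - 25\right) + M{\left(-2 \right)}\right)^{2} = \left(\left(2 - 25\right) + \sqrt{-2} \left(-1 - -4\right)\right)^{2} = \left(\left(2 - 25\right) + i \sqrt{2} \left(-1 + 4\right)\right)^{2} = \left(-23 + i \sqrt{2} \cdot 3\right)^{2} = \left(-23 + 3 i \sqrt{2}\right)^{2}$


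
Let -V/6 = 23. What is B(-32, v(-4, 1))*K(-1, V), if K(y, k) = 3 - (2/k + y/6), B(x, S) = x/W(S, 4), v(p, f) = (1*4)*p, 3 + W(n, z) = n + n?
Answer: 7024/2415 ≈ 2.9085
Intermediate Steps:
W(n, z) = -3 + 2*n (W(n, z) = -3 + (n + n) = -3 + 2*n)
v(p, f) = 4*p
B(x, S) = x/(-3 + 2*S)
V = -138 (V = -6*23 = -138)
K(y, k) = 3 - 2/k - y/6 (K(y, k) = 3 - (2/k + y*(⅙)) = 3 - (2/k + y/6) = 3 + (-2/k - y/6) = 3 - 2/k - y/6)
B(-32, v(-4, 1))*K(-1, V) = (-32/(-3 + 2*(4*(-4))))*(3 - 2/(-138) - ⅙*(-1)) = (-32/(-3 + 2*(-16)))*(3 - 2*(-1/138) + ⅙) = (-32/(-3 - 32))*(3 + 1/69 + ⅙) = -32/(-35)*(439/138) = -32*(-1/35)*(439/138) = (32/35)*(439/138) = 7024/2415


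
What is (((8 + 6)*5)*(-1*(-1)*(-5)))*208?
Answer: -72800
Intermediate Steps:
(((8 + 6)*5)*(-1*(-1)*(-5)))*208 = ((14*5)*(1*(-5)))*208 = (70*(-5))*208 = -350*208 = -72800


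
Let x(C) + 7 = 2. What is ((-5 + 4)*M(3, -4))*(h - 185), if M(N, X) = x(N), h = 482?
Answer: 1485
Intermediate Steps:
x(C) = -5 (x(C) = -7 + 2 = -5)
M(N, X) = -5
((-5 + 4)*M(3, -4))*(h - 185) = ((-5 + 4)*(-5))*(482 - 185) = -1*(-5)*297 = 5*297 = 1485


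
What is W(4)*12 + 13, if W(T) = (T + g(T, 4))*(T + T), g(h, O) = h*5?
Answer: 2317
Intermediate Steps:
g(h, O) = 5*h
W(T) = 12*T**2 (W(T) = (T + 5*T)*(T + T) = (6*T)*(2*T) = 12*T**2)
W(4)*12 + 13 = (12*4**2)*12 + 13 = (12*16)*12 + 13 = 192*12 + 13 = 2304 + 13 = 2317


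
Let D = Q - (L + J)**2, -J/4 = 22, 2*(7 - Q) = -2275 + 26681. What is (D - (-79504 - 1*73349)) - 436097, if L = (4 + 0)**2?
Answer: -300624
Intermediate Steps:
Q = -12196 (Q = 7 - (-2275 + 26681)/2 = 7 - 1/2*24406 = 7 - 12203 = -12196)
L = 16 (L = 4**2 = 16)
J = -88 (J = -4*22 = -88)
D = -17380 (D = -12196 - (16 - 88)**2 = -12196 - 1*(-72)**2 = -12196 - 1*5184 = -12196 - 5184 = -17380)
(D - (-79504 - 1*73349)) - 436097 = (-17380 - (-79504 - 1*73349)) - 436097 = (-17380 - (-79504 - 73349)) - 436097 = (-17380 - 1*(-152853)) - 436097 = (-17380 + 152853) - 436097 = 135473 - 436097 = -300624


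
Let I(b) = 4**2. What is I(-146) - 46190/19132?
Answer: 129961/9566 ≈ 13.586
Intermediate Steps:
I(b) = 16
I(-146) - 46190/19132 = 16 - 46190/19132 = 16 - 1*23095/9566 = 16 - 23095/9566 = 129961/9566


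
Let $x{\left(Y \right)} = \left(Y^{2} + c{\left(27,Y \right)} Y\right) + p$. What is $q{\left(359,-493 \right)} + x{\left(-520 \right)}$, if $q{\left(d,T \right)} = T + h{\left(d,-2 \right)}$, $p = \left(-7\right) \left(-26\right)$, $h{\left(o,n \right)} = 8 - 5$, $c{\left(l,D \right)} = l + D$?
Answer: $526452$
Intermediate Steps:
$c{\left(l,D \right)} = D + l$
$h{\left(o,n \right)} = 3$
$p = 182$
$x{\left(Y \right)} = 182 + Y^{2} + Y \left(27 + Y\right)$ ($x{\left(Y \right)} = \left(Y^{2} + \left(Y + 27\right) Y\right) + 182 = \left(Y^{2} + \left(27 + Y\right) Y\right) + 182 = \left(Y^{2} + Y \left(27 + Y\right)\right) + 182 = 182 + Y^{2} + Y \left(27 + Y\right)$)
$q{\left(d,T \right)} = 3 + T$ ($q{\left(d,T \right)} = T + 3 = 3 + T$)
$q{\left(359,-493 \right)} + x{\left(-520 \right)} = \left(3 - 493\right) + \left(182 + \left(-520\right)^{2} - 520 \left(27 - 520\right)\right) = -490 + \left(182 + 270400 - -256360\right) = -490 + \left(182 + 270400 + 256360\right) = -490 + 526942 = 526452$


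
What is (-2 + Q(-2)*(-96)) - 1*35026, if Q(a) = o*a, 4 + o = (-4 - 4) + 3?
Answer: -36756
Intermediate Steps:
o = -9 (o = -4 + ((-4 - 4) + 3) = -4 + (-8 + 3) = -4 - 5 = -9)
Q(a) = -9*a
(-2 + Q(-2)*(-96)) - 1*35026 = (-2 - 9*(-2)*(-96)) - 1*35026 = (-2 + 18*(-96)) - 35026 = (-2 - 1728) - 35026 = -1730 - 35026 = -36756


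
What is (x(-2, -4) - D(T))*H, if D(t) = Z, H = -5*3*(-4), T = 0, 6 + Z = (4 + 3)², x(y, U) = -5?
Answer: -2880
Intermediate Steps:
Z = 43 (Z = -6 + (4 + 3)² = -6 + 7² = -6 + 49 = 43)
H = 60 (H = -15*(-4) = 60)
D(t) = 43
(x(-2, -4) - D(T))*H = (-5 - 1*43)*60 = (-5 - 43)*60 = -48*60 = -2880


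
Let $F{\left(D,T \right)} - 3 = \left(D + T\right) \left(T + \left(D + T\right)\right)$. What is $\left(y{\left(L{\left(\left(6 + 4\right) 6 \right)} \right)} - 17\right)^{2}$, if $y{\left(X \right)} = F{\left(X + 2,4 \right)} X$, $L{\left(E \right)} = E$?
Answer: $76930233769$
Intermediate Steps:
$F{\left(D,T \right)} = 3 + \left(D + T\right) \left(D + 2 T\right)$ ($F{\left(D,T \right)} = 3 + \left(D + T\right) \left(T + \left(D + T\right)\right) = 3 + \left(D + T\right) \left(D + 2 T\right)$)
$y{\left(X \right)} = X \left(59 + \left(2 + X\right)^{2} + 12 X\right)$ ($y{\left(X \right)} = \left(3 + \left(X + 2\right)^{2} + 2 \cdot 4^{2} + 3 \left(X + 2\right) 4\right) X = \left(3 + \left(2 + X\right)^{2} + 2 \cdot 16 + 3 \left(2 + X\right) 4\right) X = \left(3 + \left(2 + X\right)^{2} + 32 + \left(24 + 12 X\right)\right) X = \left(59 + \left(2 + X\right)^{2} + 12 X\right) X = X \left(59 + \left(2 + X\right)^{2} + 12 X\right)$)
$\left(y{\left(L{\left(\left(6 + 4\right) 6 \right)} \right)} - 17\right)^{2} = \left(\left(6 + 4\right) 6 \left(63 + \left(\left(6 + 4\right) 6\right)^{2} + 16 \left(6 + 4\right) 6\right) - 17\right)^{2} = \left(10 \cdot 6 \left(63 + \left(10 \cdot 6\right)^{2} + 16 \cdot 10 \cdot 6\right) - 17\right)^{2} = \left(60 \left(63 + 60^{2} + 16 \cdot 60\right) - 17\right)^{2} = \left(60 \left(63 + 3600 + 960\right) - 17\right)^{2} = \left(60 \cdot 4623 - 17\right)^{2} = \left(277380 - 17\right)^{2} = 277363^{2} = 76930233769$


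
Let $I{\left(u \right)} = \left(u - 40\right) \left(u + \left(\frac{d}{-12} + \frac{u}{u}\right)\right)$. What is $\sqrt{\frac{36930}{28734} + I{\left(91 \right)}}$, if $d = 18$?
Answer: $\frac{\sqrt{423535031882}}{9578} \approx 67.947$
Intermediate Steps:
$I{\left(u \right)} = \left(-40 + u\right) \left(- \frac{1}{2} + u\right)$ ($I{\left(u \right)} = \left(u - 40\right) \left(u + \left(\frac{18}{-12} + \frac{u}{u}\right)\right) = \left(-40 + u\right) \left(u + \left(18 \left(- \frac{1}{12}\right) + 1\right)\right) = \left(-40 + u\right) \left(u + \left(- \frac{3}{2} + 1\right)\right) = \left(-40 + u\right) \left(u - \frac{1}{2}\right) = \left(-40 + u\right) \left(- \frac{1}{2} + u\right)$)
$\sqrt{\frac{36930}{28734} + I{\left(91 \right)}} = \sqrt{\frac{36930}{28734} + \left(20 + 91^{2} - \frac{7371}{2}\right)} = \sqrt{36930 \cdot \frac{1}{28734} + \left(20 + 8281 - \frac{7371}{2}\right)} = \sqrt{\frac{6155}{4789} + \frac{9231}{2}} = \sqrt{\frac{44219569}{9578}} = \frac{\sqrt{423535031882}}{9578}$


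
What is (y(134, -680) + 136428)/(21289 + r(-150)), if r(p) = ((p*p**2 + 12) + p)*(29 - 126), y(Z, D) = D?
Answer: 135748/327409675 ≈ 0.00041461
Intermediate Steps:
r(p) = -1164 - 97*p - 97*p**3 (r(p) = ((p**3 + 12) + p)*(-97) = ((12 + p**3) + p)*(-97) = (12 + p + p**3)*(-97) = -1164 - 97*p - 97*p**3)
(y(134, -680) + 136428)/(21289 + r(-150)) = (-680 + 136428)/(21289 + (-1164 - 97*(-150) - 97*(-150)**3)) = 135748/(21289 + (-1164 + 14550 - 97*(-3375000))) = 135748/(21289 + (-1164 + 14550 + 327375000)) = 135748/(21289 + 327388386) = 135748/327409675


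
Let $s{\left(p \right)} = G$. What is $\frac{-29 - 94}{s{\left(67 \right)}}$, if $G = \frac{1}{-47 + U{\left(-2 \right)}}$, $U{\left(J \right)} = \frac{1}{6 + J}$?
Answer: $\frac{23001}{4} \approx 5750.3$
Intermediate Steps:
$G = - \frac{4}{187}$ ($G = \frac{1}{-47 + \frac{1}{6 - 2}} = \frac{1}{-47 + \frac{1}{4}} = \frac{1}{- \frac{187}{4}} = - \frac{4}{187} \approx -0.02139$)
$s{\left(p \right)} = - \frac{4}{187}$
$\frac{-29 - 94}{s{\left(67 \right)}} = \frac{-29 - 94}{- \frac{4}{187}} = \left(-123\right) \left(- \frac{187}{4}\right) = \frac{23001}{4}$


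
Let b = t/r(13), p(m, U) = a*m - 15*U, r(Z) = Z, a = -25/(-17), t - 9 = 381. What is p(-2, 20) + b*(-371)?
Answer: -194360/17 ≈ -11433.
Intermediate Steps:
t = 390 (t = 9 + 381 = 390)
a = 25/17 (a = -25*(-1/17) = 25/17 ≈ 1.4706)
p(m, U) = -15*U + 25*m/17 (p(m, U) = 25*m/17 - 15*U = -15*U + 25*m/17)
b = 30 (b = 390/13 = 390*(1/13) = 30)
p(-2, 20) + b*(-371) = (-15*20 + (25/17)*(-2)) + 30*(-371) = (-300 - 50/17) - 11130 = -5150/17 - 11130 = -194360/17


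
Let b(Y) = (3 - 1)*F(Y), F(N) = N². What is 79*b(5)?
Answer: 3950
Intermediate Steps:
b(Y) = 2*Y² (b(Y) = (3 - 1)*Y² = 2*Y²)
79*b(5) = 79*(2*5²) = 79*(2*25) = 79*50 = 3950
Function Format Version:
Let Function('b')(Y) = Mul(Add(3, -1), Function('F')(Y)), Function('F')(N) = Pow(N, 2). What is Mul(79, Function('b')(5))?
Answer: 3950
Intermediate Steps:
Function('b')(Y) = Mul(2, Pow(Y, 2)) (Function('b')(Y) = Mul(Add(3, -1), Pow(Y, 2)) = Mul(2, Pow(Y, 2)))
Mul(79, Function('b')(5)) = Mul(79, Mul(2, Pow(5, 2))) = Mul(79, Mul(2, 25)) = Mul(79, 50) = 3950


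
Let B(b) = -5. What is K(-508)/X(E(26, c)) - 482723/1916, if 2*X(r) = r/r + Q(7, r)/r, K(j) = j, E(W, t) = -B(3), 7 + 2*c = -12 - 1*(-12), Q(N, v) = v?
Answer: -1456051/1916 ≈ -759.94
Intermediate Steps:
c = -7/2 (c = -7/2 + (-12 - 1*(-12))/2 = -7/2 + (-12 + 12)/2 = -7/2 + (½)*0 = -7/2 + 0 = -7/2 ≈ -3.5000)
E(W, t) = 5 (E(W, t) = -1*(-5) = 5)
X(r) = 1 (X(r) = (r/r + r/r)/2 = (1 + 1)/2 = (½)*2 = 1)
K(-508)/X(E(26, c)) - 482723/1916 = -508/1 - 482723/1916 = -508*1 - 482723*1/1916 = -508 - 482723/1916 = -1456051/1916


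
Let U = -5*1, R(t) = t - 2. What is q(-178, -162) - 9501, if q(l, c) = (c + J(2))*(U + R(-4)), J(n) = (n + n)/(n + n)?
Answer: -7730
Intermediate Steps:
R(t) = -2 + t
J(n) = 1 (J(n) = (2*n)/((2*n)) = (2*n)*(1/(2*n)) = 1)
U = -5
q(l, c) = -11 - 11*c (q(l, c) = (c + 1)*(-5 + (-2 - 4)) = (1 + c)*(-5 - 6) = (1 + c)*(-11) = -11 - 11*c)
q(-178, -162) - 9501 = (-11 - 11*(-162)) - 9501 = (-11 + 1782) - 9501 = 1771 - 9501 = -7730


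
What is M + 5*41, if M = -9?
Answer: 196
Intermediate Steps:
M + 5*41 = -9 + 5*41 = -9 + 205 = 196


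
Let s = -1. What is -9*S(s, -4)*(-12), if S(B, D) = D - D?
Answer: 0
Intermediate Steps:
S(B, D) = 0
-9*S(s, -4)*(-12) = -9*0*(-12) = 0*(-12) = 0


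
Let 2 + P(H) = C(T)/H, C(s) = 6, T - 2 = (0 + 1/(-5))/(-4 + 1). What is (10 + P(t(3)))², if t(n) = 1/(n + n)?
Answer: 1936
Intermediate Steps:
T = 31/15 (T = 2 + (0 + 1/(-5))/(-4 + 1) = 2 + (0 - ⅕)/(-3) = 2 - ⅕*(-⅓) = 2 + 1/15 = 31/15 ≈ 2.0667)
t(n) = 1/(2*n)
P(H) = -2 + 6/H
(10 + P(t(3)))² = (10 + (-2 + 6/(((½)/3))))² = (10 + (-2 + 6/(((½)*(⅓)))))² = (10 + (-2 + 6/(⅙)))² = (10 + (-2 + 6*6))² = (10 + (-2 + 36))² = (10 + 34)² = 44² = 1936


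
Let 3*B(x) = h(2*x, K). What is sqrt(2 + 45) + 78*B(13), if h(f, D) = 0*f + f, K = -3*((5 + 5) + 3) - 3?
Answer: 676 + sqrt(47) ≈ 682.86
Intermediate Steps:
K = -42 (K = -3*(10 + 3) - 3 = -3*13 - 3 = -39 - 3 = -42)
h(f, D) = f (h(f, D) = 0 + f = f)
B(x) = 2*x/3 (B(x) = (2*x)/3 = 2*x/3)
sqrt(2 + 45) + 78*B(13) = sqrt(2 + 45) + 78*((2/3)*13) = sqrt(47) + 78*(26/3) = sqrt(47) + 676 = 676 + sqrt(47)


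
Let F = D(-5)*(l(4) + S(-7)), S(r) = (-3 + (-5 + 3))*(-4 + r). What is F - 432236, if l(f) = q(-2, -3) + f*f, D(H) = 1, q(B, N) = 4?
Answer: -432161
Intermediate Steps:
l(f) = 4 + f² (l(f) = 4 + f*f = 4 + f²)
S(r) = 20 - 5*r (S(r) = (-3 - 2)*(-4 + r) = -5*(-4 + r) = 20 - 5*r)
F = 75 (F = 1*((4 + 4²) + (20 - 5*(-7))) = 1*((4 + 16) + (20 + 35)) = 1*(20 + 55) = 1*75 = 75)
F - 432236 = 75 - 432236 = -432161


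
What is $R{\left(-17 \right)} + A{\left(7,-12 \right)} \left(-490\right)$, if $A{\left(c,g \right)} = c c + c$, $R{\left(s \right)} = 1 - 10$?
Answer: $-27449$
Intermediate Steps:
$R{\left(s \right)} = -9$ ($R{\left(s \right)} = 1 - 10 = -9$)
$A{\left(c,g \right)} = c + c^{2}$ ($A{\left(c,g \right)} = c^{2} + c = c + c^{2}$)
$R{\left(-17 \right)} + A{\left(7,-12 \right)} \left(-490\right) = -9 + 7 \left(1 + 7\right) \left(-490\right) = -9 + 7 \cdot 8 \left(-490\right) = -9 + 56 \left(-490\right) = -9 - 27440 = -27449$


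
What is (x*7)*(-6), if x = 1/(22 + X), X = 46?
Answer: -21/34 ≈ -0.61765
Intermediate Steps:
x = 1/68 (x = 1/(22 + 46) = 1/68 ≈ 0.014706)
(x*7)*(-6) = ((1/68)*7)*(-6) = (7/68)*(-6) = -21/34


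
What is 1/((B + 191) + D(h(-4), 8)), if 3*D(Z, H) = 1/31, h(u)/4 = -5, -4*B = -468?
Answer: 93/28645 ≈ 0.0032466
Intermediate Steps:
B = 117 (B = -¼*(-468) = 117)
h(u) = -20 (h(u) = 4*(-5) = -20)
D(Z, H) = 1/93 (D(Z, H) = (⅓)/31 = (⅓)*(1/31) = 1/93)
1/((B + 191) + D(h(-4), 8)) = 1/((117 + 191) + 1/93) = 1/(308 + 1/93) = 1/(28645/93) = 93/28645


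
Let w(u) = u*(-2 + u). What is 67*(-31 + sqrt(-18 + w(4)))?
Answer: -2077 + 67*I*sqrt(10) ≈ -2077.0 + 211.87*I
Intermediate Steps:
67*(-31 + sqrt(-18 + w(4))) = 67*(-31 + sqrt(-18 + 4*(-2 + 4))) = 67*(-31 + sqrt(-18 + 4*2)) = 67*(-31 + sqrt(-18 + 8)) = 67*(-31 + sqrt(-10)) = 67*(-31 + I*sqrt(10)) = -2077 + 67*I*sqrt(10)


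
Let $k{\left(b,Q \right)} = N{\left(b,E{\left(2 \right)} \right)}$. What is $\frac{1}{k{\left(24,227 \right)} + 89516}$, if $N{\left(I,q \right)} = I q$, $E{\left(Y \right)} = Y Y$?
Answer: $\frac{1}{89612} \approx 1.1159 \cdot 10^{-5}$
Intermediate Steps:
$E{\left(Y \right)} = Y^{2}$
$k{\left(b,Q \right)} = 4 b$ ($k{\left(b,Q \right)} = b 2^{2} = b 4 = 4 b$)
$\frac{1}{k{\left(24,227 \right)} + 89516} = \frac{1}{4 \cdot 24 + 89516} = \frac{1}{96 + 89516} = \frac{1}{89612}$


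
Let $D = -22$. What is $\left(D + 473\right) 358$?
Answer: $161458$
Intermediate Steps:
$\left(D + 473\right) 358 = \left(-22 + 473\right) 358 = 451 \cdot 358 = 161458$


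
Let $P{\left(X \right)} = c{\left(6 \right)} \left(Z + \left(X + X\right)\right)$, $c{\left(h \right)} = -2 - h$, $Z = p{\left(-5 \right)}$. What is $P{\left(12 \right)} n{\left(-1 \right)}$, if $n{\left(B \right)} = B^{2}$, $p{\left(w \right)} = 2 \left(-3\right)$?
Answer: $-144$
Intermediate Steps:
$p{\left(w \right)} = -6$
$Z = -6$
$P{\left(X \right)} = 48 - 16 X$ ($P{\left(X \right)} = \left(-2 - 6\right) \left(-6 + \left(X + X\right)\right) = \left(-2 - 6\right) \left(-6 + 2 X\right) = - 8 \left(-6 + 2 X\right) = 48 - 16 X$)
$P{\left(12 \right)} n{\left(-1 \right)} = \left(48 - 192\right) \left(-1\right)^{2} = \left(48 - 192\right) 1 = \left(-144\right) 1 = -144$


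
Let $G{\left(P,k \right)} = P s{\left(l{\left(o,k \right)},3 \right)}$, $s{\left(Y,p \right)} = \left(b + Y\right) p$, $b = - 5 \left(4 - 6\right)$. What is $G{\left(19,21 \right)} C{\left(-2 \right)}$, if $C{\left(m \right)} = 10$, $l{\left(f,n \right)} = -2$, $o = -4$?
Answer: $4560$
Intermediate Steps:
$b = 10$ ($b = - 5 \left(4 - 6\right) = \left(-5\right) \left(-2\right) = 10$)
$s{\left(Y,p \right)} = p \left(10 + Y\right)$ ($s{\left(Y,p \right)} = \left(10 + Y\right) p = p \left(10 + Y\right)$)
$G{\left(P,k \right)} = 24 P$ ($G{\left(P,k \right)} = P 3 \left(10 - 2\right) = P 3 \cdot 8 = P 24 = 24 P$)
$G{\left(19,21 \right)} C{\left(-2 \right)} = 24 \cdot 19 \cdot 10 = 456 \cdot 10 = 4560$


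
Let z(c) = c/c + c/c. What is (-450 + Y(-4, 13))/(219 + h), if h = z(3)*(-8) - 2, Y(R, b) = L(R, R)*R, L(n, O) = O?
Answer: -434/201 ≈ -2.1592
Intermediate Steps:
z(c) = 2 (z(c) = 1 + 1 = 2)
Y(R, b) = R**2 (Y(R, b) = R*R = R**2)
h = -18 (h = 2*(-8) - 2 = -16 - 2 = -18)
(-450 + Y(-4, 13))/(219 + h) = (-450 + (-4)**2)/(219 - 18) = (-450 + 16)/201 = -434*1/201 = -434/201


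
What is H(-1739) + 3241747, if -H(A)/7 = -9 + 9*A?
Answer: 3351367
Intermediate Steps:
H(A) = 63 - 63*A (H(A) = -7*(-9 + 9*A) = 63 - 63*A)
H(-1739) + 3241747 = (63 - 63*(-1739)) + 3241747 = (63 + 109557) + 3241747 = 109620 + 3241747 = 3351367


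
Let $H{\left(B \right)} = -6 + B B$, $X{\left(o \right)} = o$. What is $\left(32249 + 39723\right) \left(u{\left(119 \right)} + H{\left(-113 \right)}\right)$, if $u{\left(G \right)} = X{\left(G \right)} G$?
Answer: $1937774128$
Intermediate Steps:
$H{\left(B \right)} = -6 + B^{2}$
$u{\left(G \right)} = G^{2}$ ($u{\left(G \right)} = G G = G^{2}$)
$\left(32249 + 39723\right) \left(u{\left(119 \right)} + H{\left(-113 \right)}\right) = \left(32249 + 39723\right) \left(119^{2} - \left(6 - \left(-113\right)^{2}\right)\right) = 71972 \left(14161 + \left(-6 + 12769\right)\right) = 71972 \left(14161 + 12763\right) = 71972 \cdot 26924 = 1937774128$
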